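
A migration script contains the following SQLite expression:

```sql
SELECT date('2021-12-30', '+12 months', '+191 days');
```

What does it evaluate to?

2023-07-09

Adding +12 months to 2021-12-30 gives 2022-12-30.
Applying '+191 days' to 2022-12-30: counting 191 days forward gives 2023-07-09.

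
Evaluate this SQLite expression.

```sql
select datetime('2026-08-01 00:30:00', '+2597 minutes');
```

2026-08-02 19:47:00

2597 minutes = 43h 17m; +2597 minutes from 2026-08-01 00:30:00 is 2026-08-02 19:47:00 (crosses midnight).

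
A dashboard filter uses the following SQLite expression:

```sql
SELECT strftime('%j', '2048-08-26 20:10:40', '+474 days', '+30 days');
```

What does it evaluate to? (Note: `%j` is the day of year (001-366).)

012

First apply '+474 days', '+30 days': 2048-08-26 20:10:40 → 2050-01-12 20:10:40.
Day-of-year for 2050-01-12: days since 2050-01-01 inclusive = 12, zero-padded to 012.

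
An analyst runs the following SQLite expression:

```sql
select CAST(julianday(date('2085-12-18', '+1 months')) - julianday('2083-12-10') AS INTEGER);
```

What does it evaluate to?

Adding +1 month to 2085-12-18 gives 2086-01-18.
21 days remain in December 2083 after the 10th (31 − 10).
Full months from January 2084 through December 2085 contribute their day counts.
Then 18 days into January 2086.
Total: 21 + 31 + 29 + 31 + 30 + 31 + 30 + 31 + 31 + 30 + 31 + 30 + 31 + 31 + 28 + 31 + 30 + 31 + 30 + 31 + 31 + 30 + 31 + 30 + 31 + 18 = 770.

770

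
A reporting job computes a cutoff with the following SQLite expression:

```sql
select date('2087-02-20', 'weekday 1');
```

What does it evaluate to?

`weekday 1` advances to the next Monday; 2087-02-20 is a Thursday, so it moves forward to 2087-02-24.

2087-02-24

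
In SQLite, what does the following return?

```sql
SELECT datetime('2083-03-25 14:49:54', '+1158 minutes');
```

1158 minutes = 19h 18m; +1158 minutes from 2083-03-25 14:49:54 is 2083-03-26 10:07:54 (crosses midnight).

2083-03-26 10:07:54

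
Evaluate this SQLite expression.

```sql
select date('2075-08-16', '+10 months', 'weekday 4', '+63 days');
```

2076-08-20

Adding +10 months to 2075-08-16 gives 2076-06-16.
`weekday 4` advances to the next Thursday; 2076-06-16 is a Tuesday, so it moves forward to 2076-06-18.
Applying '+63 days' to 2076-06-18: counting 63 days forward gives 2076-08-20.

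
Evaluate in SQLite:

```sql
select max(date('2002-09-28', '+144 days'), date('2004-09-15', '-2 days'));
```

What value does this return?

date('2002-09-28', '+144 days') → 2003-02-19.
date('2004-09-15', '-2 days') → 2004-09-13.
Later of the two is 2004-09-13.

2004-09-13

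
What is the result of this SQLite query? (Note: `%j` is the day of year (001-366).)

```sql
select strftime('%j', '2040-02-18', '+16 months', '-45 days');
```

First apply '+16 months', '-45 days': 2040-02-18 → 2041-05-04.
Day-of-year for 2041-05-04: days since 2041-01-01 inclusive = 124, zero-padded to 124.

124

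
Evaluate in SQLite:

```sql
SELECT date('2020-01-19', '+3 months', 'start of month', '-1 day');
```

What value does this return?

Adding +3 months to 2020-01-19 gives 2020-04-19.
`start of month` rewinds 2020-04-19 to 2020-04-01.
Going back 1 day from 2020-04-01 reaches 2020-03-31 (last day of March, 31 days).

2020-03-31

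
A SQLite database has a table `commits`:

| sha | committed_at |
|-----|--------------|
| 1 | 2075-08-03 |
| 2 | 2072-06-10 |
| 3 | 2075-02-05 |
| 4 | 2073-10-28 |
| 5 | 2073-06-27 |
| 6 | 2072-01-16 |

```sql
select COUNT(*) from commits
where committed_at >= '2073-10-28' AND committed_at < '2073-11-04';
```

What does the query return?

1

Rows in [2073-10-28, 2073-11-04): 2073-10-28 → 1 row.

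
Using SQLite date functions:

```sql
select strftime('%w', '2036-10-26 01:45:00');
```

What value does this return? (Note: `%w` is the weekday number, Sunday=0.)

0

2036-10-26 is a Sunday; with Sunday=0 that is 0.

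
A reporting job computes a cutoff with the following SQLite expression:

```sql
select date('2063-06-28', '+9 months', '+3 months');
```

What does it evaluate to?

Adding +9 months to 2063-06-28 gives 2064-03-28.
Adding +3 months to 2064-03-28 gives 2064-06-28.

2064-06-28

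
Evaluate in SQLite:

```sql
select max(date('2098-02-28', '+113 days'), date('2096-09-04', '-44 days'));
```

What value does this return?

date('2098-02-28', '+113 days') → 2098-06-21.
date('2096-09-04', '-44 days') → 2096-07-22.
Later of the two is 2098-06-21.

2098-06-21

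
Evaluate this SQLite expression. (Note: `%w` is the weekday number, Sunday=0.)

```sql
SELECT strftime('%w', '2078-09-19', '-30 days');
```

First apply '-30 days': 2078-09-19 → 2078-08-20.
2078-08-20 is a Saturday; with Sunday=0 that is 6.

6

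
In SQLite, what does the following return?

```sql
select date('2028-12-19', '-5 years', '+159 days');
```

Adding -5 years to 2028-12-19 gives 2023-12-19.
Applying '+159 days' to 2023-12-19: counting 159 days forward gives 2024-05-26.

2024-05-26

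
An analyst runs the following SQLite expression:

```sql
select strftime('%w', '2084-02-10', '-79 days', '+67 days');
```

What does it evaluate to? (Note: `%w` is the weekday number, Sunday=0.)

6

First apply '-79 days', '+67 days': 2084-02-10 → 2084-01-29.
2084-01-29 is a Saturday; with Sunday=0 that is 6.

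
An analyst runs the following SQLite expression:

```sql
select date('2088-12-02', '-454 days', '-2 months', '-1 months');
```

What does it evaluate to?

Applying '-454 days' to 2088-12-02: counting 454 days back gives 2087-09-05.
Adding -2 months to 2087-09-05 gives 2087-07-05.
Adding -1 month to 2087-07-05 gives 2087-06-05.

2087-06-05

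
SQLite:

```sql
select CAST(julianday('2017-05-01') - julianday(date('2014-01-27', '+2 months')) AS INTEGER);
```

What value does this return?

1131

Adding +2 months to 2014-01-27 gives 2014-03-27.
4 days remain in March 2014 after the 27th (31 − 27).
Full months from April 2014 through April 2017 contribute their day counts.
Then 1 day into May 2017.
Total: 4 + 30 + 31 + 30 + 31 + 31 + 30 + 31 + 30 + 31 + 31 + 28 + 31 + 30 + 31 + 30 + 31 + 31 + 30 + 31 + 30 + 31 + 31 + 29 + 31 + 30 + 31 + 30 + 31 + 31 + 30 + 31 + 30 + 31 + 31 + 28 + 31 + 30 + 1 = 1131.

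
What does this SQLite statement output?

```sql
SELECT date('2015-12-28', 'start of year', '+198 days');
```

`start of year` rewinds 2015-12-28 to 2015-01-01.
Applying '+198 days' to 2015-01-01: counting 198 days forward gives 2015-07-18.

2015-07-18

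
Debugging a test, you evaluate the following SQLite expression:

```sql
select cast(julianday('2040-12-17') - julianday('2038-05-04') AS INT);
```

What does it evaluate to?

27 days remain in May 2038 after the 4th (31 − 4).
Full months from June 2038 through November 2040 contribute their day counts.
Then 17 days into December 2040.
Total: 27 + 30 + 31 + 31 + 30 + 31 + 30 + 31 + 31 + 28 + 31 + 30 + 31 + 30 + 31 + 31 + 30 + 31 + 30 + 31 + 31 + 29 + 31 + 30 + 31 + 30 + 31 + 31 + 30 + 31 + 30 + 17 = 958.

958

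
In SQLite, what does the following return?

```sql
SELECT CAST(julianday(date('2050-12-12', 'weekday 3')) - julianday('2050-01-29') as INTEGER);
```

`weekday 3` advances to the next Wednesday; 2050-12-12 is a Monday, so it moves forward to 2050-12-14.
2 days remain in January 2050 after the 29th (31 − 29).
Full months from February 2050 through November 2050 contribute their day counts.
Then 14 days into December 2050.
Total: 2 + 28 + 31 + 30 + 31 + 30 + 31 + 31 + 30 + 31 + 30 + 14 = 319.

319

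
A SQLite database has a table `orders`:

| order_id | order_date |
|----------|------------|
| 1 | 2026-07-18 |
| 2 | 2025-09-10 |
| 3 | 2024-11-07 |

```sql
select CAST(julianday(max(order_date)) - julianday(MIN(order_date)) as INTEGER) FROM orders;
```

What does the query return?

MIN = 2024-11-07, MAX = 2026-07-18.
23 days remain in November 2024 after the 7th (30 − 7).
Full months from December 2024 through June 2026 contribute their day counts.
Then 18 days into July 2026.
Total: 23 + 31 + 31 + 28 + 31 + 30 + 31 + 30 + 31 + 31 + 30 + 31 + 30 + 31 + 31 + 28 + 31 + 30 + 31 + 30 + 18 = 618.

618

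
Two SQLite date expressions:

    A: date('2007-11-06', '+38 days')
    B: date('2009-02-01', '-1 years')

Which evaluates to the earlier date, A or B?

A

A = 2007-12-14.
B = 2008-02-01.
A is earlier.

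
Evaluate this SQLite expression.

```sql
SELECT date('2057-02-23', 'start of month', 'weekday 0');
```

2057-02-04

`start of month` rewinds 2057-02-23 to 2057-02-01.
`weekday 0` advances to the next Sunday; 2057-02-01 is a Thursday, so it moves forward to 2057-02-04.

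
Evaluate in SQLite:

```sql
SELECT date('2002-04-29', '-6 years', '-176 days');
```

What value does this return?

1995-11-05

Adding -6 years to 2002-04-29 gives 1996-04-29.
Applying '-176 days' to 1996-04-29: counting 176 days back gives 1995-11-05.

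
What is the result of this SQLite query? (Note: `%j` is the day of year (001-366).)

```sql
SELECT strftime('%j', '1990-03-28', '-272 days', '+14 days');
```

194

First apply '-272 days', '+14 days': 1990-03-28 → 1989-07-13.
Day-of-year for 1989-07-13: days since 1989-01-01 inclusive = 194, zero-padded to 194.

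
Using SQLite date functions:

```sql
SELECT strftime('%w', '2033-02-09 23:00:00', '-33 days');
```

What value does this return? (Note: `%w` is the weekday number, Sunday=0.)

First apply '-33 days': 2033-02-09 23:00:00 → 2033-01-07 23:00:00.
2033-01-07 is a Friday; with Sunday=0 that is 5.

5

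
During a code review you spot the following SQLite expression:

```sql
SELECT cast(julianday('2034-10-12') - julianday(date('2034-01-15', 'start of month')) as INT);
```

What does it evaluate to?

284

`start of month` rewinds 2034-01-15 to 2034-01-01.
30 days remain in January 2034 after the 1st (31 − 1).
Full months from February 2034 through September 2034 contribute their day counts.
Then 12 days into October 2034.
Total: 30 + 28 + 31 + 30 + 31 + 30 + 31 + 31 + 30 + 12 = 284.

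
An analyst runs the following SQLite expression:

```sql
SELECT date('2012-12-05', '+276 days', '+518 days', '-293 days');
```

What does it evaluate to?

Applying '+276 days' to 2012-12-05: counting 276 days forward gives 2013-09-07.
Applying '+518 days' to 2013-09-07: counting 518 days forward gives 2015-02-07.
Applying '-293 days' to 2015-02-07: counting 293 days back gives 2014-04-20.

2014-04-20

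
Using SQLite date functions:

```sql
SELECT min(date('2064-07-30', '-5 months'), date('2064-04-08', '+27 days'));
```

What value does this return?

date('2064-07-30', '-5 months') → 2064-03-01.
date('2064-04-08', '+27 days') → 2064-05-05.
Earlier of the two is 2064-03-01.

2064-03-01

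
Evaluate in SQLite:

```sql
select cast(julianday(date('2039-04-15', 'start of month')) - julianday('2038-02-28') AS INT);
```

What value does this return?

`start of month` rewinds 2039-04-15 to 2039-04-01.
0 days remain in February 2038 after the 28th (28 − 28).
Full months from March 2038 through March 2039 contribute their day counts.
Then 1 day into April 2039.
Total: 0 + 31 + 30 + 31 + 30 + 31 + 31 + 30 + 31 + 30 + 31 + 31 + 28 + 31 + 1 = 397.

397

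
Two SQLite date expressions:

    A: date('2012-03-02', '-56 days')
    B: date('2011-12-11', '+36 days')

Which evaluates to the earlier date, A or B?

A

A = 2012-01-06.
B = 2012-01-16.
A is earlier.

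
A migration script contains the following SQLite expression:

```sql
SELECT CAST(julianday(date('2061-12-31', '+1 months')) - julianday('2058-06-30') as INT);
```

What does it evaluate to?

1311

Adding +1 month to 2061-12-31 gives 2062-01-31.
0 days remain in June 2058 after the 30th (30 − 30).
Full months from July 2058 through December 2061 contribute their day counts.
Then 31 days into January 2062.
Total: 0 + 31 + 31 + 30 + 31 + 30 + 31 + 31 + 28 + 31 + 30 + 31 + 30 + 31 + 31 + 30 + 31 + 30 + 31 + 31 + 29 + 31 + 30 + 31 + 30 + 31 + 31 + 30 + 31 + 30 + 31 + 31 + 28 + 31 + 30 + 31 + 30 + 31 + 31 + 30 + 31 + 30 + 31 + 31 = 1311.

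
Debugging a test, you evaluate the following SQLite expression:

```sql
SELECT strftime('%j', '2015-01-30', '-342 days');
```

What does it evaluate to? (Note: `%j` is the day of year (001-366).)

053

First apply '-342 days': 2015-01-30 → 2014-02-22.
Day-of-year for 2014-02-22: days since 2014-01-01 inclusive = 53, zero-padded to 053.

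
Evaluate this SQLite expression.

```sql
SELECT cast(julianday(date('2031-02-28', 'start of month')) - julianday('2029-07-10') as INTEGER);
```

571

`start of month` rewinds 2031-02-28 to 2031-02-01.
21 days remain in July 2029 after the 10th (31 − 10).
Full months from August 2029 through January 2031 contribute their day counts.
Then 1 day into February 2031.
Total: 21 + 31 + 30 + 31 + 30 + 31 + 31 + 28 + 31 + 30 + 31 + 30 + 31 + 31 + 30 + 31 + 30 + 31 + 31 + 1 = 571.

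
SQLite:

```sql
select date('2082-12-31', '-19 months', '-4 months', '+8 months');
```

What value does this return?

Adding -19 months to 2082-12-31 gives 2081-05-31.
Adding -4 months to 2081-05-31 gives 2081-01-31.
Adding +8 months to 2081-01-31 targets 2081-09-31. September 2081 has only 30 days, so SQLite normalizes the 1-day overflow forward to 2081-10-01.

2081-10-01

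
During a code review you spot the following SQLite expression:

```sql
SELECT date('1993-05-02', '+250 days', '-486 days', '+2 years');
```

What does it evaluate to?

1994-09-08

Applying '+250 days' to 1993-05-02: counting 250 days forward gives 1994-01-07.
Applying '-486 days' to 1994-01-07: counting 486 days back gives 1992-09-08.
Adding +2 years to 1992-09-08 gives 1994-09-08.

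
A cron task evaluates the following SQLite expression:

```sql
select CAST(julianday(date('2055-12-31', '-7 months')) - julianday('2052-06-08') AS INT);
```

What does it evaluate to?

Adding -7 months to 2055-12-31 gives 2055-05-31.
22 days remain in June 2052 after the 8th (30 − 8).
Full months from July 2052 through April 2055 contribute their day counts.
Then 31 days into May 2055.
Total: 22 + 31 + 31 + 30 + 31 + 30 + 31 + 31 + 28 + 31 + 30 + 31 + 30 + 31 + 31 + 30 + 31 + 30 + 31 + 31 + 28 + 31 + 30 + 31 + 30 + 31 + 31 + 30 + 31 + 30 + 31 + 31 + 28 + 31 + 30 + 31 = 1087.

1087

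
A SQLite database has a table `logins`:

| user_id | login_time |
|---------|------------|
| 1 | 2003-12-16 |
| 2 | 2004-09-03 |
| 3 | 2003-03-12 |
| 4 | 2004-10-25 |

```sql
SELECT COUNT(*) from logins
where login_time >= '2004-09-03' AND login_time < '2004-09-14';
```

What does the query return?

Rows in [2004-09-03, 2004-09-14): 2004-09-03 → 1 row.

1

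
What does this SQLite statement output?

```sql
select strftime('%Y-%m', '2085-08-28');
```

2085-08

`%Y-%m` extracts the year-month: 2085-08.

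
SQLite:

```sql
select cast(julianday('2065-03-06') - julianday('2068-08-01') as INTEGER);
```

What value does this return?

25 days remain in March 2065 after the 6th (31 − 6).
Full months from April 2065 through July 2068 contribute their day counts.
Then 1 day into August 2068.
Total: 25 + 30 + 31 + 30 + 31 + 31 + 30 + 31 + 30 + 31 + 31 + 28 + 31 + 30 + 31 + 30 + 31 + 31 + 30 + 31 + 30 + 31 + 31 + 28 + 31 + 30 + 31 + 30 + 31 + 31 + 30 + 31 + 30 + 31 + 31 + 29 + 31 + 30 + 31 + 30 + 31 + 1 = 1244.
The subtraction is earlier − later, so the result is −1244 → -1244.

-1244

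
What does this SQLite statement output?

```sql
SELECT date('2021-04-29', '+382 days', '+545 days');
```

2023-11-12

Applying '+382 days' to 2021-04-29: counting 382 days forward gives 2022-05-16.
Applying '+545 days' to 2022-05-16: counting 545 days forward gives 2023-11-12.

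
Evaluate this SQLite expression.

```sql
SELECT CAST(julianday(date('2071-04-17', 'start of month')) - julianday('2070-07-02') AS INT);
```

`start of month` rewinds 2071-04-17 to 2071-04-01.
29 days remain in July 2070 after the 2nd (31 − 2).
Full months from August 2070 through March 2071 contribute their day counts.
Then 1 day into April 2071.
Total: 29 + 31 + 30 + 31 + 30 + 31 + 31 + 28 + 31 + 1 = 273.

273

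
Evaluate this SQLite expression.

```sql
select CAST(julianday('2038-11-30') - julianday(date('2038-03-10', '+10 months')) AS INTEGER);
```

-41

Adding +10 months to 2038-03-10 gives 2039-01-10.
0 days remain in November 2038 after the 30th (30 − 30).
December 2038: 31 days.
Then 10 days into January 2039.
Total: 0 + 31 + 10 = 41.
The subtraction is earlier − later, so the result is −41 → -41.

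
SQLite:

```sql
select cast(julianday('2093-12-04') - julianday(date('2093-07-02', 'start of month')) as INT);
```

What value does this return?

`start of month` rewinds 2093-07-02 to 2093-07-01.
30 days remain in July 2093 after the 1st (31 − 1).
August 2093: 31 days.
September 2093: 30 days.
October 2093: 31 days.
November 2093: 30 days.
Then 4 days into December 2093.
Total: 30 + 31 + 30 + 31 + 30 + 4 = 156.

156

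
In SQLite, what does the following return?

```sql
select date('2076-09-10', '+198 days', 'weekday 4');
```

Applying '+198 days' to 2076-09-10: counting 198 days forward gives 2077-03-27.
`weekday 4` advances to the next Thursday; 2077-03-27 is a Saturday, so it moves forward to 2077-04-01.

2077-04-01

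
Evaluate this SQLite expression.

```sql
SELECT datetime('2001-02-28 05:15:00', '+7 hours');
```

+7 hours from 2001-02-28 05:15:00 is 2001-02-28 12:15:00.

2001-02-28 12:15:00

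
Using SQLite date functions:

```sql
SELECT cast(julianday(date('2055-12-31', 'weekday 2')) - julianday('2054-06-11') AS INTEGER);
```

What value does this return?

572

`weekday 2` advances to the next Tuesday; 2055-12-31 is a Friday, so it moves forward to 2056-01-04.
19 days remain in June 2054 after the 11th (30 − 11).
Full months from July 2054 through December 2055 contribute their day counts.
Then 4 days into January 2056.
Total: 19 + 31 + 31 + 30 + 31 + 30 + 31 + 31 + 28 + 31 + 30 + 31 + 30 + 31 + 31 + 30 + 31 + 30 + 31 + 4 = 572.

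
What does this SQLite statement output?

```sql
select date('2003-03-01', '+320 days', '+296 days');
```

Applying '+320 days' to 2003-03-01: counting 320 days forward gives 2004-01-15.
Applying '+296 days' to 2004-01-15: counting 296 days forward gives 2004-11-06.

2004-11-06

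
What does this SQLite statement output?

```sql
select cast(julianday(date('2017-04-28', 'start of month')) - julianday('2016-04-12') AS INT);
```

`start of month` rewinds 2017-04-28 to 2017-04-01.
18 days remain in April 2016 after the 12th (30 − 12).
Full months from May 2016 through March 2017 contribute their day counts.
Then 1 day into April 2017.
Total: 18 + 31 + 30 + 31 + 31 + 30 + 31 + 30 + 31 + 31 + 28 + 31 + 1 = 354.

354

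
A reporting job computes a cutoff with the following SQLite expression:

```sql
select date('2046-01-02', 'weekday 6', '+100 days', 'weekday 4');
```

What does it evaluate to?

`weekday 6` advances to the next Saturday; 2046-01-02 is a Tuesday, so it moves forward to 2046-01-06.
Applying '+100 days' to 2046-01-06: counting 100 days forward gives 2046-04-16.
`weekday 4` advances to the next Thursday; 2046-04-16 is a Monday, so it moves forward to 2046-04-19.

2046-04-19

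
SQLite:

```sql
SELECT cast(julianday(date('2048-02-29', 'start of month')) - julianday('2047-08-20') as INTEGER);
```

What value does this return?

`start of month` rewinds 2048-02-29 to 2048-02-01.
11 days remain in August 2047 after the 20th (31 − 20).
September 2047: 30 days.
October 2047: 31 days.
November 2047: 30 days.
December 2047: 31 days.
January 2048: 31 days.
Then 1 day into February 2048.
Total: 11 + 30 + 31 + 30 + 31 + 31 + 1 = 165.

165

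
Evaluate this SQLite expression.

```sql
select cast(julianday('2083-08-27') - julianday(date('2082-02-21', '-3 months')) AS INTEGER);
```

Adding -3 months to 2082-02-21 gives 2081-11-21.
9 days remain in November 2081 after the 21st (30 − 21).
Full months from December 2081 through July 2083 contribute their day counts.
Then 27 days into August 2083.
Total: 9 + 31 + 31 + 28 + 31 + 30 + 31 + 30 + 31 + 31 + 30 + 31 + 30 + 31 + 31 + 28 + 31 + 30 + 31 + 30 + 31 + 27 = 644.

644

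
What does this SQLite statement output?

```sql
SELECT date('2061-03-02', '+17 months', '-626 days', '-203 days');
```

2060-04-25

Adding +17 months to 2061-03-02 gives 2062-08-02.
Applying '-626 days' to 2062-08-02: counting 626 days back gives 2060-11-14.
Applying '-203 days' to 2060-11-14: counting 203 days back gives 2060-04-25.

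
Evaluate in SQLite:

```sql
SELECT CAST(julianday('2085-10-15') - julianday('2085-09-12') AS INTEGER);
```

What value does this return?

18 days remain in September 2085 after the 12th (30 − 12).
Then 15 days into October 2085.
Total: 18 + 15 = 33.

33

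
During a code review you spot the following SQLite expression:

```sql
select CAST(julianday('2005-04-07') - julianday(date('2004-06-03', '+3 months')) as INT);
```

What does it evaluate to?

216

Adding +3 months to 2004-06-03 gives 2004-09-03.
27 days remain in September 2004 after the 3rd (30 − 3).
Full months from October 2004 through March 2005 contribute their day counts.
Then 7 days into April 2005.
Total: 27 + 31 + 30 + 31 + 31 + 28 + 31 + 7 = 216.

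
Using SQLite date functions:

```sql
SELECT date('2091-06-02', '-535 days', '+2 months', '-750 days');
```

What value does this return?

2088-01-26

Applying '-535 days' to 2091-06-02: counting 535 days back gives 2089-12-14.
Adding +2 months to 2089-12-14 gives 2090-02-14.
Applying '-750 days' to 2090-02-14: counting 750 days back gives 2088-01-26.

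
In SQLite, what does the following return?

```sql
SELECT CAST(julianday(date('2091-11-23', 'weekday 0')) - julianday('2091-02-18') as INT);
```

280

`weekday 0` advances to the next Sunday; 2091-11-23 is a Friday, so it moves forward to 2091-11-25.
10 days remain in February 2091 after the 18th (28 − 18).
Full months from March 2091 through October 2091 contribute their day counts.
Then 25 days into November 2091.
Total: 10 + 31 + 30 + 31 + 30 + 31 + 31 + 30 + 31 + 25 = 280.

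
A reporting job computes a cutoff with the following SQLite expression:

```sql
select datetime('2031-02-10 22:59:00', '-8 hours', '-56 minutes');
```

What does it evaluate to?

-8 hours from 2031-02-10 22:59:00 is 2031-02-10 14:59:00.
-56 minutes from 2031-02-10 14:59:00 is 2031-02-10 14:03:00.

2031-02-10 14:03:00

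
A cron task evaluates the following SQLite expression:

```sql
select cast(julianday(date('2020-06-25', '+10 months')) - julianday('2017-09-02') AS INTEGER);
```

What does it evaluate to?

1331

Adding +10 months to 2020-06-25 gives 2021-04-25.
28 days remain in September 2017 after the 2nd (30 − 2).
Full months from October 2017 through March 2021 contribute their day counts.
Then 25 days into April 2021.
Total: 28 + 31 + 30 + 31 + 31 + 28 + 31 + 30 + 31 + 30 + 31 + 31 + 30 + 31 + 30 + 31 + 31 + 28 + 31 + 30 + 31 + 30 + 31 + 31 + 30 + 31 + 30 + 31 + 31 + 29 + 31 + 30 + 31 + 30 + 31 + 31 + 30 + 31 + 30 + 31 + 31 + 28 + 31 + 25 = 1331.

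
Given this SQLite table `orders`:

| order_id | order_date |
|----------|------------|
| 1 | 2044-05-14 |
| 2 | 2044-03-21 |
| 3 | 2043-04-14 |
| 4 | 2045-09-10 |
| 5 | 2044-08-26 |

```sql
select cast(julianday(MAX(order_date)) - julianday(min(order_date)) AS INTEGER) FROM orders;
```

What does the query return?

880

MIN = 2043-04-14, MAX = 2045-09-10.
16 days remain in April 2043 after the 14th (30 − 14).
Full months from May 2043 through August 2045 contribute their day counts.
Then 10 days into September 2045.
Total: 16 + 31 + 30 + 31 + 31 + 30 + 31 + 30 + 31 + 31 + 29 + 31 + 30 + 31 + 30 + 31 + 31 + 30 + 31 + 30 + 31 + 31 + 28 + 31 + 30 + 31 + 30 + 31 + 31 + 10 = 880.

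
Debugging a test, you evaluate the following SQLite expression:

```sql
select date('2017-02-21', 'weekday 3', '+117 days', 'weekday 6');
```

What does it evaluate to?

`weekday 3` advances to the next Wednesday; 2017-02-21 is a Tuesday, so it moves forward to 2017-02-22.
Applying '+117 days' to 2017-02-22: counting 117 days forward gives 2017-06-19.
`weekday 6` advances to the next Saturday; 2017-06-19 is a Monday, so it moves forward to 2017-06-24.

2017-06-24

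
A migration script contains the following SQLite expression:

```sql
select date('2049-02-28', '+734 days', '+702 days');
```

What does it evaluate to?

2053-02-03

Applying '+734 days' to 2049-02-28: counting 734 days forward gives 2051-03-04.
Applying '+702 days' to 2051-03-04: counting 702 days forward gives 2053-02-03.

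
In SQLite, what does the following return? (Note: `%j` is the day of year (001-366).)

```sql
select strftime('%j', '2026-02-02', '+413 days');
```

First apply '+413 days': 2026-02-02 → 2027-03-22.
Day-of-year for 2027-03-22: days since 2027-01-01 inclusive = 81, zero-padded to 081.

081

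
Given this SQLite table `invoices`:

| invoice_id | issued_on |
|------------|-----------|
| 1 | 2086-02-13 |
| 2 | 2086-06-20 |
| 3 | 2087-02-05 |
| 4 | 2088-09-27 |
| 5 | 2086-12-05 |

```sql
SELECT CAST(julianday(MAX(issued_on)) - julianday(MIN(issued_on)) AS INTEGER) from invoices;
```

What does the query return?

957

MIN = 2086-02-13, MAX = 2088-09-27.
15 days remain in February 2086 after the 13th (28 − 13).
Full months from March 2086 through August 2088 contribute their day counts.
Then 27 days into September 2088.
Total: 15 + 31 + 30 + 31 + 30 + 31 + 31 + 30 + 31 + 30 + 31 + 31 + 28 + 31 + 30 + 31 + 30 + 31 + 31 + 30 + 31 + 30 + 31 + 31 + 29 + 31 + 30 + 31 + 30 + 31 + 31 + 27 = 957.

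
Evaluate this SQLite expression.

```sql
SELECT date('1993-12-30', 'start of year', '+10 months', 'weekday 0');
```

`start of year` rewinds 1993-12-30 to 1993-01-01.
Adding +10 months to 1993-01-01 gives 1993-11-01.
`weekday 0` advances to the next Sunday; 1993-11-01 is a Monday, so it moves forward to 1993-11-07.

1993-11-07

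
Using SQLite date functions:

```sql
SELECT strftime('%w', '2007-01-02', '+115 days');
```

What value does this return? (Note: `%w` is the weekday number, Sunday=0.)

5

First apply '+115 days': 2007-01-02 → 2007-04-27.
2007-04-27 is a Friday; with Sunday=0 that is 5.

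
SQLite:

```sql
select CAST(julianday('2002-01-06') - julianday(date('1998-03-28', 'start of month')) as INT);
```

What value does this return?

`start of month` rewinds 1998-03-28 to 1998-03-01.
30 days remain in March 1998 after the 1st (31 − 1).
Full months from April 1998 through December 2001 contribute their day counts.
Then 6 days into January 2002.
Total: 30 + 30 + 31 + 30 + 31 + 31 + 30 + 31 + 30 + 31 + 31 + 28 + 31 + 30 + 31 + 30 + 31 + 31 + 30 + 31 + 30 + 31 + 31 + 29 + 31 + 30 + 31 + 30 + 31 + 31 + 30 + 31 + 30 + 31 + 31 + 28 + 31 + 30 + 31 + 30 + 31 + 31 + 30 + 31 + 30 + 31 + 6 = 1407.

1407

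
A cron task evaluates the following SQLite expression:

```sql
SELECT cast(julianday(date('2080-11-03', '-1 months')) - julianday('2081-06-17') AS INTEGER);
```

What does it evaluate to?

Adding -1 month to 2080-11-03 gives 2080-10-03.
28 days remain in October 2080 after the 3rd (31 − 3).
Full months from November 2080 through May 2081 contribute their day counts.
Then 17 days into June 2081.
Total: 28 + 30 + 31 + 31 + 28 + 31 + 30 + 31 + 17 = 257.
The subtraction is earlier − later, so the result is −257 → -257.

-257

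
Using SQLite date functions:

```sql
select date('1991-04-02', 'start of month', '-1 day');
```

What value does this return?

1991-03-31

`start of month` rewinds 1991-04-02 to 1991-04-01.
Going back 1 day from 1991-04-01 reaches 1991-03-31 (last day of March, 31 days).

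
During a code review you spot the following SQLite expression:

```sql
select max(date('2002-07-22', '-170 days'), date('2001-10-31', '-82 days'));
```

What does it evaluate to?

date('2002-07-22', '-170 days') → 2002-02-02.
date('2001-10-31', '-82 days') → 2001-08-10.
Later of the two is 2002-02-02.

2002-02-02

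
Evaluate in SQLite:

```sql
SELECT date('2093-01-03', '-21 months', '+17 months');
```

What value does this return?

2092-09-03

Adding -21 months to 2093-01-03 gives 2091-04-03.
Adding +17 months to 2091-04-03 gives 2092-09-03.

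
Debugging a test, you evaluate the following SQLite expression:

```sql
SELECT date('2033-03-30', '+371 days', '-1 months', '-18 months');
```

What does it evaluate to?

2032-09-05

Applying '+371 days' to 2033-03-30: counting 371 days forward gives 2034-04-05.
Adding -1 month to 2034-04-05 gives 2034-03-05.
Adding -18 months to 2034-03-05 gives 2032-09-05.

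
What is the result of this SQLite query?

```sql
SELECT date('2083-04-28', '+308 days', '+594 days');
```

Applying '+308 days' to 2083-04-28: counting 308 days forward gives 2084-03-01.
Applying '+594 days' to 2084-03-01: counting 594 days forward gives 2085-10-16.

2085-10-16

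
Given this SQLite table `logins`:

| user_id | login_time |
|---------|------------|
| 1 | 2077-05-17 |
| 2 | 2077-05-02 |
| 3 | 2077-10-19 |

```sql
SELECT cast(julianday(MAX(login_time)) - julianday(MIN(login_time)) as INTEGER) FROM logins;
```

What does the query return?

MIN = 2077-05-02, MAX = 2077-10-19.
29 days remain in May 2077 after the 2nd (31 − 2).
June 2077: 30 days.
July 2077: 31 days.
August 2077: 31 days.
September 2077: 30 days.
Then 19 days into October 2077.
Total: 29 + 30 + 31 + 31 + 30 + 19 = 170.

170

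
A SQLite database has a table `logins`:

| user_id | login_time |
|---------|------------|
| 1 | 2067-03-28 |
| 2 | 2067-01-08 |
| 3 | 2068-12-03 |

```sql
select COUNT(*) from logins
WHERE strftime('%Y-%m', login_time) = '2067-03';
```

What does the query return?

1

Rows with year-month 2067-03: 2067-03-28 → 1.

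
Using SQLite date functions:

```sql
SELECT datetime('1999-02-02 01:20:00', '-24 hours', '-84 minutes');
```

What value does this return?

1999-01-31 23:56:00

-24 hours from 1999-02-02 01:20:00 is 1999-02-01 01:20:00 (crosses midnight).
84 minutes = 1h 24m; -84 minutes from 1999-02-01 01:20:00 is 1999-01-31 23:56:00 (crosses midnight).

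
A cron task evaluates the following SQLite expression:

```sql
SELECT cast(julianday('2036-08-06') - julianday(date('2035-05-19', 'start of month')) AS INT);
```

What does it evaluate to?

`start of month` rewinds 2035-05-19 to 2035-05-01.
30 days remain in May 2035 after the 1st (31 − 1).
Full months from June 2035 through July 2036 contribute their day counts.
Then 6 days into August 2036.
Total: 30 + 30 + 31 + 31 + 30 + 31 + 30 + 31 + 31 + 29 + 31 + 30 + 31 + 30 + 31 + 6 = 463.

463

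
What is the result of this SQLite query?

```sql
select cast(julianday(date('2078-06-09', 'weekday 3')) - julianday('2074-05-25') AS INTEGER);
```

1482

`weekday 3` advances to the next Wednesday; 2078-06-09 is a Thursday, so it moves forward to 2078-06-15.
6 days remain in May 2074 after the 25th (31 − 25).
Full months from June 2074 through May 2078 contribute their day counts.
Then 15 days into June 2078.
Total: 6 + 30 + 31 + 31 + 30 + 31 + 30 + 31 + 31 + 28 + 31 + 30 + 31 + 30 + 31 + 31 + 30 + 31 + 30 + 31 + 31 + 29 + 31 + 30 + 31 + 30 + 31 + 31 + 30 + 31 + 30 + 31 + 31 + 28 + 31 + 30 + 31 + 30 + 31 + 31 + 30 + 31 + 30 + 31 + 31 + 28 + 31 + 30 + 31 + 15 = 1482.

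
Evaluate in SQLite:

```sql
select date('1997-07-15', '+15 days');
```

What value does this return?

Advancing 15 more days within July lands on 1997-07-30.

1997-07-30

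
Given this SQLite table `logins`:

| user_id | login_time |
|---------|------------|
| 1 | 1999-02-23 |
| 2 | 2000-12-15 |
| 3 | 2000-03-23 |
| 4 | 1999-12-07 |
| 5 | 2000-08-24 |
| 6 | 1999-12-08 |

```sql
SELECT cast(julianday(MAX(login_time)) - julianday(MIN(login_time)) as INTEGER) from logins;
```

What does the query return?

661

MIN = 1999-02-23, MAX = 2000-12-15.
5 days remain in February 1999 after the 23rd (28 − 23).
Full months from March 1999 through November 2000 contribute their day counts.
Then 15 days into December 2000.
Total: 5 + 31 + 30 + 31 + 30 + 31 + 31 + 30 + 31 + 30 + 31 + 31 + 29 + 31 + 30 + 31 + 30 + 31 + 31 + 30 + 31 + 30 + 15 = 661.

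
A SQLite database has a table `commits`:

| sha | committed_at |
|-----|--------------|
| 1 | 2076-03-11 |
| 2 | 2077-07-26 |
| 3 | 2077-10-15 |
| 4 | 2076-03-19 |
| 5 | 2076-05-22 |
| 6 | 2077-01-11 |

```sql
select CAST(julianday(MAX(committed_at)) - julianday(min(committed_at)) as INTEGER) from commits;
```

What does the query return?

MIN = 2076-03-11, MAX = 2077-10-15.
20 days remain in March 2076 after the 11th (31 − 11).
Full months from April 2076 through September 2077 contribute their day counts.
Then 15 days into October 2077.
Total: 20 + 30 + 31 + 30 + 31 + 31 + 30 + 31 + 30 + 31 + 31 + 28 + 31 + 30 + 31 + 30 + 31 + 31 + 30 + 15 = 583.

583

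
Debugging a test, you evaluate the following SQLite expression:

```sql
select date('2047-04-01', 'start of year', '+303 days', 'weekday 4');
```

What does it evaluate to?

2047-10-31

`start of year` rewinds 2047-04-01 to 2047-01-01.
Applying '+303 days' to 2047-01-01: counting 303 days forward gives 2047-10-31.
`weekday 4` advances to the next Thursday; 2047-10-31 is already a Thursday, so it stays at 2047-10-31.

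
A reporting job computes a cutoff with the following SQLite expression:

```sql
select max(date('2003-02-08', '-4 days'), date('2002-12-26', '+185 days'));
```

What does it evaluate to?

date('2003-02-08', '-4 days') → 2003-02-04.
date('2002-12-26', '+185 days') → 2003-06-29.
Later of the two is 2003-06-29.

2003-06-29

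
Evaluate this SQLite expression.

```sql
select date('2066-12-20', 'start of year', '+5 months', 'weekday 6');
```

`start of year` rewinds 2066-12-20 to 2066-01-01.
Adding +5 months to 2066-01-01 gives 2066-06-01.
`weekday 6` advances to the next Saturday; 2066-06-01 is a Tuesday, so it moves forward to 2066-06-05.

2066-06-05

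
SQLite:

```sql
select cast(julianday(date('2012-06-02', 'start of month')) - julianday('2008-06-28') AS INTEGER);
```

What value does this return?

1434

`start of month` rewinds 2012-06-02 to 2012-06-01.
2 days remain in June 2008 after the 28th (30 − 28).
Full months from July 2008 through May 2012 contribute their day counts.
Then 1 day into June 2012.
Total: 2 + 31 + 31 + 30 + 31 + 30 + 31 + 31 + 28 + 31 + 30 + 31 + 30 + 31 + 31 + 30 + 31 + 30 + 31 + 31 + 28 + 31 + 30 + 31 + 30 + 31 + 31 + 30 + 31 + 30 + 31 + 31 + 28 + 31 + 30 + 31 + 30 + 31 + 31 + 30 + 31 + 30 + 31 + 31 + 29 + 31 + 30 + 31 + 1 = 1434.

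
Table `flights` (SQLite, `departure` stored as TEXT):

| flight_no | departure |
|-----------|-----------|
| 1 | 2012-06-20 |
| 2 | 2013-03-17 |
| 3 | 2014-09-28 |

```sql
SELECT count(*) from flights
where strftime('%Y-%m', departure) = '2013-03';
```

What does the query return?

Rows with year-month 2013-03: 2013-03-17 → 1.

1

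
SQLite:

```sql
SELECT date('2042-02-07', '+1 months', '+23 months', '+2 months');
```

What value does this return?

2044-04-07

Adding +1 month to 2042-02-07 gives 2042-03-07.
Adding +23 months to 2042-03-07 gives 2044-02-07.
Adding +2 months to 2044-02-07 gives 2044-04-07.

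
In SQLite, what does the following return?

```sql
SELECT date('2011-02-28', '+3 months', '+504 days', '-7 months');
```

2012-03-13

Adding +3 months to 2011-02-28 gives 2011-05-28.
Applying '+504 days' to 2011-05-28: counting 504 days forward gives 2012-10-13.
Adding -7 months to 2012-10-13 gives 2012-03-13.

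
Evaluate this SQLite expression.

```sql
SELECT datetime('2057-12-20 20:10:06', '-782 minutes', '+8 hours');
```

782 minutes = 13h 2m; -782 minutes from 2057-12-20 20:10:06 is 2057-12-20 07:08:06.
+8 hours from 2057-12-20 07:08:06 is 2057-12-20 15:08:06.

2057-12-20 15:08:06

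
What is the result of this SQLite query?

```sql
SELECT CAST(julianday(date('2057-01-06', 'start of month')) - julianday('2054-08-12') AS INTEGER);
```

873

`start of month` rewinds 2057-01-06 to 2057-01-01.
19 days remain in August 2054 after the 12th (31 − 12).
Full months from September 2054 through December 2056 contribute their day counts.
Then 1 day into January 2057.
Total: 19 + 30 + 31 + 30 + 31 + 31 + 28 + 31 + 30 + 31 + 30 + 31 + 31 + 30 + 31 + 30 + 31 + 31 + 29 + 31 + 30 + 31 + 30 + 31 + 31 + 30 + 31 + 30 + 31 + 1 = 873.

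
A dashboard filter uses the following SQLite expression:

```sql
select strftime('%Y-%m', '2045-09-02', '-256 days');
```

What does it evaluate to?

First apply '-256 days': 2045-09-02 → 2044-12-20.
`%Y-%m` extracts the year-month: 2044-12.

2044-12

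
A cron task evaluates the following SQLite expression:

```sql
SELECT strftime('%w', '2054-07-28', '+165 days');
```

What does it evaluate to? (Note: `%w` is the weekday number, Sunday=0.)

6

First apply '+165 days': 2054-07-28 → 2055-01-09.
2055-01-09 is a Saturday; with Sunday=0 that is 6.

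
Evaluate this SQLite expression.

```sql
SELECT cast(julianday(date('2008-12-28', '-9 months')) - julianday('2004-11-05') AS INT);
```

Adding -9 months to 2008-12-28 gives 2008-03-28.
25 days remain in November 2004 after the 5th (30 − 5).
Full months from December 2004 through February 2008 contribute their day counts.
Then 28 days into March 2008.
Total: 25 + 31 + 31 + 28 + 31 + 30 + 31 + 30 + 31 + 31 + 30 + 31 + 30 + 31 + 31 + 28 + 31 + 30 + 31 + 30 + 31 + 31 + 30 + 31 + 30 + 31 + 31 + 28 + 31 + 30 + 31 + 30 + 31 + 31 + 30 + 31 + 30 + 31 + 31 + 29 + 28 = 1239.

1239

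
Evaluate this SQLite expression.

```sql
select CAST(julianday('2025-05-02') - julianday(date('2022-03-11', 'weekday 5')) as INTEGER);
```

`weekday 5` advances to the next Friday; 2022-03-11 is already a Friday, so it stays at 2022-03-11.
20 days remain in March 2022 after the 11th (31 − 11).
Full months from April 2022 through April 2025 contribute their day counts.
Then 2 days into May 2025.
Total: 20 + 30 + 31 + 30 + 31 + 31 + 30 + 31 + 30 + 31 + 31 + 28 + 31 + 30 + 31 + 30 + 31 + 31 + 30 + 31 + 30 + 31 + 31 + 29 + 31 + 30 + 31 + 30 + 31 + 31 + 30 + 31 + 30 + 31 + 31 + 28 + 31 + 30 + 2 = 1148.

1148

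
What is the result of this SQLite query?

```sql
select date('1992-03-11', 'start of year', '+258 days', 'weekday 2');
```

`start of year` rewinds 1992-03-11 to 1992-01-01.
Applying '+258 days' to 1992-01-01: counting 258 days forward gives 1992-09-15.
`weekday 2` advances to the next Tuesday; 1992-09-15 is already a Tuesday, so it stays at 1992-09-15.

1992-09-15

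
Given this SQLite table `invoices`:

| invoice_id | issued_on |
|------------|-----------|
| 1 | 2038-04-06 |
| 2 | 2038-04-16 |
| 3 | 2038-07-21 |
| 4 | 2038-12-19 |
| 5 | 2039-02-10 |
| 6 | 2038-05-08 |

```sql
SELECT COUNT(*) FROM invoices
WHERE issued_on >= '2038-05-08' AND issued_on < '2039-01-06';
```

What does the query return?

Rows in [2038-05-08, 2039-01-06): 2038-07-21, 2038-12-19, 2038-05-08 → 3 rows.

3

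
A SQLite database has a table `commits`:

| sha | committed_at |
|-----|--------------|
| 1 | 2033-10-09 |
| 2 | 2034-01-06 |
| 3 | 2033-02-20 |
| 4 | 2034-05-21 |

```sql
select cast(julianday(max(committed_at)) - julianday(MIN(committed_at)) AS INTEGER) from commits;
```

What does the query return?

455

MIN = 2033-02-20, MAX = 2034-05-21.
8 days remain in February 2033 after the 20th (28 − 20).
Full months from March 2033 through April 2034 contribute their day counts.
Then 21 days into May 2034.
Total: 8 + 31 + 30 + 31 + 30 + 31 + 31 + 30 + 31 + 30 + 31 + 31 + 28 + 31 + 30 + 21 = 455.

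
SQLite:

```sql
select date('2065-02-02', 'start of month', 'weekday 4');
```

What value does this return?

`start of month` rewinds 2065-02-02 to 2065-02-01.
`weekday 4` advances to the next Thursday; 2065-02-01 is a Sunday, so it moves forward to 2065-02-05.

2065-02-05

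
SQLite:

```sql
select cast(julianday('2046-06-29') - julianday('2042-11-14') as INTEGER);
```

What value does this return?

16 days remain in November 2042 after the 14th (30 − 14).
Full months from December 2042 through May 2046 contribute their day counts.
Then 29 days into June 2046.
Total: 16 + 31 + 31 + 28 + 31 + 30 + 31 + 30 + 31 + 31 + 30 + 31 + 30 + 31 + 31 + 29 + 31 + 30 + 31 + 30 + 31 + 31 + 30 + 31 + 30 + 31 + 31 + 28 + 31 + 30 + 31 + 30 + 31 + 31 + 30 + 31 + 30 + 31 + 31 + 28 + 31 + 30 + 31 + 29 = 1323.

1323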